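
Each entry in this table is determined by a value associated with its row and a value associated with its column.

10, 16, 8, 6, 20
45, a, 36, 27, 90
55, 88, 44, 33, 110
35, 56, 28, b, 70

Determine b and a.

b = 21, a = 72

Each row is a constant multiple of every other row — this is a multiplication table with the headers hidden.
Row 4 is 35/10 = 7/2 times row 1, so its entry in column 4 is 6 × 7/2 = 21.
Row 2 is 45/10 = 9/2 times row 1, so its entry in column 2 is 16 × 9/2 = 72.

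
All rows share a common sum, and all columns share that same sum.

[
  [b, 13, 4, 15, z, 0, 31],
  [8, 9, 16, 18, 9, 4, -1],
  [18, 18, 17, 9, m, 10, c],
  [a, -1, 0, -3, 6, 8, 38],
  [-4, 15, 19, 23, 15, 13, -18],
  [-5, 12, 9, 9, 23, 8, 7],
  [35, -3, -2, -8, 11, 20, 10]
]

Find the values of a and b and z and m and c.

a = 15, b = -4, z = 4, m = -5, c = -4

Rows 2 and 5 both sum to 63, so that's the common total.
Row 4: -1 + 0 − 3 + 6 + 8 + 38 = 48, so its missing entry is 63 − 48 = 15.
Column 1: 8 + 18 + 15 − 4 − 5 + 35 = 67, so its missing entry is 63 − 67 = -4.
Row 1: -4 + 13 + 4 + 15 + 0 + 31 = 59, so its missing entry is 63 − 59 = 4.
Column 5: 4 + 9 + 6 + 15 + 23 + 11 = 68, so its missing entry is 63 − 68 = -5.
Row 3: 18 + 18 + 17 + 9 − 5 + 10 = 67, so its missing entry is 63 − 67 = -4.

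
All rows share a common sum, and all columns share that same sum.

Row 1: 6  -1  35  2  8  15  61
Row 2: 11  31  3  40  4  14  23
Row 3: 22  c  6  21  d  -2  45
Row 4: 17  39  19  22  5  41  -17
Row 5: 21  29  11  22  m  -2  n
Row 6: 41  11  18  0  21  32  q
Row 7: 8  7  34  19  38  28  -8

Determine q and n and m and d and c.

Rows 1 and 2 both sum to 126, so that's the common total.
Column 2: -1 + 31 + 39 + 29 + 11 + 7 = 116, so its missing entry is 126 − 116 = 10.
Row 3: 22 + 10 + 6 + 21 − 2 + 45 = 102, so its missing entry is 126 − 102 = 24.
Column 5: 8 + 4 + 24 + 5 + 21 + 38 = 100, so its missing entry is 126 − 100 = 26.
Row 5: 21 + 29 + 11 + 22 + 26 − 2 = 107, so its missing entry is 126 − 107 = 19.
Row 6: 41 + 11 + 18 + 0 + 21 + 32 = 123, so its missing entry is 126 − 123 = 3.

q = 3, n = 19, m = 26, d = 24, c = 10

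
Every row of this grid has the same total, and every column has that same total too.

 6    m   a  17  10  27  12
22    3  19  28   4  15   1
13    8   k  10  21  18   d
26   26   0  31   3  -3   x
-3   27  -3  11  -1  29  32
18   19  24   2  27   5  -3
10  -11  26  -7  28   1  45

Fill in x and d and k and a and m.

x = 9, d = -4, k = 26, a = 0, m = 20

Rows 2 and 5 both sum to 92, so that's the common total.
Column 2 has 3 + 8 + 26 + 27 + 19 − 11 = 72; the blank must be 92 − 72 = 20.
Row 1 has 6 + 20 + 17 + 10 + 27 + 12 = 92; the blank must be 92 − 92 = 0.
Row 4 has 26 + 26 + 0 + 31 + 3 − 3 = 83; the blank must be 92 − 83 = 9.
Column 7 has 12 + 1 + 9 + 32 − 3 + 45 = 96; the blank must be 92 − 96 = -4.
Row 3 has 13 + 8 + 10 + 21 + 18 − 4 = 66; the blank must be 92 − 66 = 26.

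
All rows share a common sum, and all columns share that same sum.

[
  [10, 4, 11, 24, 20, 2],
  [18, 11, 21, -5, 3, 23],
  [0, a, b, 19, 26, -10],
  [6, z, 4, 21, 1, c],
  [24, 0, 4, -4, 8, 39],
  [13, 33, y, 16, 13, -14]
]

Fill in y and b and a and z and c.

Rows 1 and 2 both sum to 71, so that's the common total.
Column 6: 2 + 23 − 10 + 39 − 14 = 40, so its missing entry is 71 − 40 = 31.
Row 4: 6 + 4 + 21 + 1 + 31 = 63, so its missing entry is 71 − 63 = 8.
Column 2: 4 + 11 + 8 + 0 + 33 = 56, so its missing entry is 71 − 56 = 15.
Row 3: 0 + 15 + 19 + 26 − 10 = 50, so its missing entry is 71 − 50 = 21.
Row 6: 13 + 33 + 16 + 13 − 14 = 61, so its missing entry is 71 − 61 = 10.

y = 10, b = 21, a = 15, z = 8, c = 31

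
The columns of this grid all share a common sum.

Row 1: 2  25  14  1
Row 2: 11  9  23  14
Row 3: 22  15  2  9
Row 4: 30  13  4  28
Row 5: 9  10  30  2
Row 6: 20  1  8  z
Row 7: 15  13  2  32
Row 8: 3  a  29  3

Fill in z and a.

z = 23, a = 26

The complete columns each total 112.
Column 4 is missing 112 − 89 = 23 (since 1 + 14 + 9 + 28 + 2 + 32 + 3 = 89).
Column 2 is missing 112 − 86 = 26 (since 25 + 9 + 15 + 13 + 10 + 1 + 13 = 86).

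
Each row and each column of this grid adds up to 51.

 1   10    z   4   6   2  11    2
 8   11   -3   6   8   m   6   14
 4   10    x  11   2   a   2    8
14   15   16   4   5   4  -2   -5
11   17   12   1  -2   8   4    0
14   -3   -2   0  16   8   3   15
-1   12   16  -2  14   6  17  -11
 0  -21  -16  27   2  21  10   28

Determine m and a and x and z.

Row 1 has 1 + 10 + 4 + 6 + 2 + 11 + 2 = 36; the blank must be 51 − 36 = 15.
Column 3 has 15 − 3 + 16 + 12 − 2 + 16 − 16 = 38; the blank must be 51 − 38 = 13.
Row 3 has 4 + 10 + 13 + 11 + 2 + 2 + 8 = 50; the blank must be 51 − 50 = 1.
Row 2 has 8 + 11 − 3 + 6 + 8 + 6 + 14 = 50; the blank must be 51 − 50 = 1.

m = 1, a = 1, x = 13, z = 15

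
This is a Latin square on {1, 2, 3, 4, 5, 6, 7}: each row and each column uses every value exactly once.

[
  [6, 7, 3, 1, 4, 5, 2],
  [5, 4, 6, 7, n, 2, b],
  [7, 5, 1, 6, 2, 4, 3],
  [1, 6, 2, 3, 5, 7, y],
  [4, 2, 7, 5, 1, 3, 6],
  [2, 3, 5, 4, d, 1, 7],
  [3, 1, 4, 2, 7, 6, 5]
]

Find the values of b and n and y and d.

b = 1, n = 3, y = 4, d = 6

At (row 6, col 5): row 6 already has {1, 2, 3, 4, 5, 7}, so the value is 6.
At (row 2, col 5): column 5 already has {1, 2, 4, 5, 6, 7}, so the value is 3.
At (row 2, col 7): row 2 already has {2, 3, 4, 5, 6, 7}, so the value is 1.
For row 4, column 7: row 4 already has {1, 2, 3, 5, 6, 7}; that leaves 4.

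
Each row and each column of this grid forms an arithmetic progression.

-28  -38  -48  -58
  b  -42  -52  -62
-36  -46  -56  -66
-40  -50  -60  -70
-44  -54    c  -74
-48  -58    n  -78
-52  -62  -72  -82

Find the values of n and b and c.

Along each row the entries change by -10 per step; down each column they change by -4.
Row 6: from -48 at column 1, stepping by -10 to column 3 gives -68.
Row 2: from -42 at column 2, stepping by -10 to column 1 gives -32.
Row 5: from -44 at column 1, stepping by -10 to column 3 gives -64.

n = -68, b = -32, c = -64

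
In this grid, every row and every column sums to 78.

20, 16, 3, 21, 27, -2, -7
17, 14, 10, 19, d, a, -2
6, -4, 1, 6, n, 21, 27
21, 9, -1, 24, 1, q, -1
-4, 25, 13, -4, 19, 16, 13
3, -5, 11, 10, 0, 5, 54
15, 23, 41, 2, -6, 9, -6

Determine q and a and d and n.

The known cells in row 3 total 57, leaving 78 − 57 = 21 for the blank.
The known cells in column 5 total 62, leaving 78 − 62 = 16 for the blank.
The known cells in row 4 total 53, leaving 78 − 53 = 25 for the blank.
The known cells in row 2 total 74, leaving 78 − 74 = 4 for the blank.

q = 25, a = 4, d = 16, n = 21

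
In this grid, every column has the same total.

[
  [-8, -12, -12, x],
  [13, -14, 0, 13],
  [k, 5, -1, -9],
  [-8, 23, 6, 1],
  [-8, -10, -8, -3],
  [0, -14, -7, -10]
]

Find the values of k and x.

k = -11, x = -14

Column 2 sums to -22 and so does column 3; that's the common total.
In column 1 the known cells total -11, leaving -22 − (-11) = -11.
In column 4 the known cells total -8, leaving -22 − (-8) = -14.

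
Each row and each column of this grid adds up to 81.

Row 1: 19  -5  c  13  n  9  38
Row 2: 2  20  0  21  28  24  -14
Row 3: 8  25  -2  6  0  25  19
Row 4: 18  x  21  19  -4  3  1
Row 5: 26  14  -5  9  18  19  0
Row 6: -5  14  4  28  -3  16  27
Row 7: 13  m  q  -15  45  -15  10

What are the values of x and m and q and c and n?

x = 23, m = -10, q = 53, c = 10, n = -3

Column 5: 28 + 0 − 4 + 18 − 3 + 45 = 84, so its missing entry is 81 − 84 = -3.
Row 4: 18 + 21 + 19 − 4 + 3 + 1 = 58, so its missing entry is 81 − 58 = 23.
Column 2: -5 + 20 + 25 + 23 + 14 + 14 = 91, so its missing entry is 81 − 91 = -10.
Row 7: 13 − 10 − 15 + 45 − 15 + 10 = 28, so its missing entry is 81 − 28 = 53.
Row 1: 19 − 5 + 13 − 3 + 9 + 38 = 71, so its missing entry is 81 − 71 = 10.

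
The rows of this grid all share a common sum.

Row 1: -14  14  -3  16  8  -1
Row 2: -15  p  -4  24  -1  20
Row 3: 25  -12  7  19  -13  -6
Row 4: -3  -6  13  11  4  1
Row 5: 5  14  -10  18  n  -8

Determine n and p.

Row 3 sums to 20 and so does row 4; that's the common total.
In row 5 the known cells total 19, leaving 20 − 19 = 1.
In row 2 the known cells total 24, leaving 20 − 24 = -4.

n = 1, p = -4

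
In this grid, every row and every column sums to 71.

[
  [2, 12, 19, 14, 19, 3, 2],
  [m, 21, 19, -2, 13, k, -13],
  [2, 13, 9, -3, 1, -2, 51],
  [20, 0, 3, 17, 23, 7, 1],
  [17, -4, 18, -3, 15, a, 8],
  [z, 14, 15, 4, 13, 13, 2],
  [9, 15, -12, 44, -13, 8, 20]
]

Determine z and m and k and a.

z = 10, m = 11, k = 22, a = 20

The known cells in row 5 total 51, leaving 71 − 51 = 20 for the blank.
The known cells in row 6 total 61, leaving 71 − 61 = 10 for the blank.
The known cells in column 1 total 60, leaving 71 − 60 = 11 for the blank.
The known cells in row 2 total 49, leaving 71 − 49 = 22 for the blank.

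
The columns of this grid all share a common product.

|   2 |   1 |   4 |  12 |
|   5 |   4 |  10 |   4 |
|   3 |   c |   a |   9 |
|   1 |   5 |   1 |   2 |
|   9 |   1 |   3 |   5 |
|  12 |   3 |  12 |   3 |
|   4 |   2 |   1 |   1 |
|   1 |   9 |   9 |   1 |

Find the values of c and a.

Columns 1 and 4 each multiply to 12960, so every column has product 12960.
Column 2: 1×4×5×1×3×2×9 = 1080, so the missing entry is 12960 ÷ 1080 = 12.
Column 3: 4×10×1×3×12×1×9 = 12960, so the missing entry is 12960 ÷ 12960 = 1.

c = 12, a = 1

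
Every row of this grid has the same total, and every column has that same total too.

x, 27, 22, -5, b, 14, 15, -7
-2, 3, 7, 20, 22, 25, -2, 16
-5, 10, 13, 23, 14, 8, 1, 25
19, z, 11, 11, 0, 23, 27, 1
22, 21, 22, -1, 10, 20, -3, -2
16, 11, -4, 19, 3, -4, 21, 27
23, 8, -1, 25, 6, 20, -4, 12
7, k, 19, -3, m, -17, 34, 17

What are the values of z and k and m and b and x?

Rows 2 and 3 both sum to 89, so that's the common total.
The known cells in column 1 total 80, leaving 89 − 80 = 9 for the blank.
The known cells in row 1 total 75, leaving 89 − 75 = 14 for the blank.
The known cells in column 5 total 69, leaving 89 − 69 = 20 for the blank.
The known cells in row 8 total 77, leaving 89 − 77 = 12 for the blank.
The known cells in row 4 total 92, leaving 89 − 92 = -3 for the blank.

z = -3, k = 12, m = 20, b = 14, x = 9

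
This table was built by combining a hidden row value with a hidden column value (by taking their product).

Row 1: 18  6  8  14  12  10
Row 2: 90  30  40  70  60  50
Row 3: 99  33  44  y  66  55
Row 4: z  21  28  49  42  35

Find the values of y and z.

Each row is a constant multiple of every other row — this is a multiplication table with the headers hidden.
Row 3 is 66/12 = 11/2 times row 1, so its entry in column 4 is 14 × 11/2 = 77.
Row 4 is 42/12 = 7/2 times row 1, so its entry in column 1 is 18 × 7/2 = 63.

y = 77, z = 63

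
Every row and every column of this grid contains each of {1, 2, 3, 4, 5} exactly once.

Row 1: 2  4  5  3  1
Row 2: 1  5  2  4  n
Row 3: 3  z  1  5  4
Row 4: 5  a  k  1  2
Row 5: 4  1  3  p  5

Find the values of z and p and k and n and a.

For row 3, column 2: row 3 already has {1, 3, 4, 5}; that leaves 2.
Cell (5,4): row 5 already has {1, 3, 4, 5} → 2.
At (row 4, col 2): column 2 already has {1, 2, 4, 5}, so the value is 3.
At (row 2, col 5): row 2 already has {1, 2, 4, 5}, so the value is 3.
At (row 4, col 3): row 4 already has {1, 2, 3, 5}, so the value is 4.

z = 2, p = 2, k = 4, n = 3, a = 3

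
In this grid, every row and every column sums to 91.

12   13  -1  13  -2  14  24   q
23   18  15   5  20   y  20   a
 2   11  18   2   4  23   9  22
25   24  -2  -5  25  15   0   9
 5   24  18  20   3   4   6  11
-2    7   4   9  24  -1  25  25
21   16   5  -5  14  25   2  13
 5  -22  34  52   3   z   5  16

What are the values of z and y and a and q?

Row 1 has 12 + 13 − 1 + 13 − 2 + 14 + 24 = 73; the blank must be 91 − 73 = 18.
Row 8 has 5 − 22 + 34 + 52 + 3 + 5 + 16 = 93; the blank must be 91 − 93 = -2.
Column 8 has 18 + 22 + 9 + 11 + 25 + 13 + 16 = 114; the blank must be 91 − 114 = -23.
Row 2 has 23 + 18 + 15 + 5 + 20 + 20 − 23 = 78; the blank must be 91 − 78 = 13.

z = -2, y = 13, a = -23, q = 18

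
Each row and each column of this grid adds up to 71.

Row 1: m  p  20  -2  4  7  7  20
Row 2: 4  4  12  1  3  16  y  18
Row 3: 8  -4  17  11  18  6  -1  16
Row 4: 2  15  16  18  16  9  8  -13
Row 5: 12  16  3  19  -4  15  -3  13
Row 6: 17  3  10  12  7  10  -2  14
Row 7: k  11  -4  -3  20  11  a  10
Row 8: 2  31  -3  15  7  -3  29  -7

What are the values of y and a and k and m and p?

y = 13, a = 20, k = 6, m = 20, p = -5

The known cells in column 2 total 76, leaving 71 − 76 = -5 for the blank.
The known cells in row 1 total 51, leaving 71 − 51 = 20 for the blank.
The known cells in column 1 total 65, leaving 71 − 65 = 6 for the blank.
The known cells in row 7 total 51, leaving 71 − 51 = 20 for the blank.
The known cells in row 2 total 58, leaving 71 − 58 = 13 for the blank.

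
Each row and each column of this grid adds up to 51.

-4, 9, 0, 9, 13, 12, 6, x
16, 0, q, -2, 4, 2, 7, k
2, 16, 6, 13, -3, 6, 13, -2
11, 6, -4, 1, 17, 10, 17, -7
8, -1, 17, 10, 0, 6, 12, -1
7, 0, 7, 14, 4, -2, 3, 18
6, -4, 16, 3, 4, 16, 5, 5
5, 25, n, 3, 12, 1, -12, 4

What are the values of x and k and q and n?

The known cells in row 1 total 45, leaving 51 − 45 = 6 for the blank.
The known cells in column 8 total 23, leaving 51 − 23 = 28 for the blank.
The known cells in row 2 total 55, leaving 51 − 55 = -4 for the blank.
The known cells in row 8 total 38, leaving 51 − 38 = 13 for the blank.

x = 6, k = 28, q = -4, n = 13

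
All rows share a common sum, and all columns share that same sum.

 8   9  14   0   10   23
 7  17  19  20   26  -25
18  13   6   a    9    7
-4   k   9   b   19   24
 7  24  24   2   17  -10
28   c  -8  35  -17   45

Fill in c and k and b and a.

Rows 1 and 2 both sum to 64, so that's the common total.
Row 3: 18 + 13 + 6 + 9 + 7 = 53, so its missing entry is 64 − 53 = 11.
Column 4: 0 + 20 + 11 + 2 + 35 = 68, so its missing entry is 64 − 68 = -4.
Row 4: -4 + 9 − 4 + 19 + 24 = 44, so its missing entry is 64 − 44 = 20.
Row 6: 28 − 8 + 35 − 17 + 45 = 83, so its missing entry is 64 − 83 = -19.

c = -19, k = 20, b = -4, a = 11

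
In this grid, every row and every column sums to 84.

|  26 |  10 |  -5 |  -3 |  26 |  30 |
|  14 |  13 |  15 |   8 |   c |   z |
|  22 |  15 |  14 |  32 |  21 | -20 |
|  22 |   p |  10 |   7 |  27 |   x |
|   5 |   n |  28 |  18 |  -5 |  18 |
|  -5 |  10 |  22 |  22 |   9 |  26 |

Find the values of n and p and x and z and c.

Column 5: 26 + 21 + 27 − 5 + 9 = 78, so its missing entry is 84 − 78 = 6.
Row 2: 14 + 13 + 15 + 8 + 6 = 56, so its missing entry is 84 − 56 = 28.
Row 5: 5 + 28 + 18 − 5 + 18 = 64, so its missing entry is 84 − 64 = 20.
Column 2: 10 + 13 + 15 + 20 + 10 = 68, so its missing entry is 84 − 68 = 16.
Row 4: 22 + 16 + 10 + 7 + 27 = 82, so its missing entry is 84 − 82 = 2.

n = 20, p = 16, x = 2, z = 28, c = 6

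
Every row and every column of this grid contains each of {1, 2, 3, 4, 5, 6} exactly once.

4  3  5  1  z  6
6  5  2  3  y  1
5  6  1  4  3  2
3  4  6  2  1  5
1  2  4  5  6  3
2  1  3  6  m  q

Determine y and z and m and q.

Cell (6,6): column 6 already has {1, 2, 3, 5, 6} → 4.
Cell (6,5): row 6 already has {1, 2, 3, 4, 6} → 5.
For row 1, column 5: row 1 already has {1, 3, 4, 5, 6}; that leaves 2.
At (row 2, col 5): row 2 already has {1, 2, 3, 5, 6}, so the value is 4.

y = 4, z = 2, m = 5, q = 4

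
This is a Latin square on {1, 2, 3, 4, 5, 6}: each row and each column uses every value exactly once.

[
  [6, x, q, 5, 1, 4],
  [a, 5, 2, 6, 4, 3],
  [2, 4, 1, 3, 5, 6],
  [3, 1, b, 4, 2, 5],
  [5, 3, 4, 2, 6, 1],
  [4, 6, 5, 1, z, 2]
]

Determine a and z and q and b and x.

At (row 1, col 2): column 2 already has {1, 3, 4, 5, 6}, so the value is 2.
Cell (6,5): row 6 already has {1, 2, 4, 5, 6} → 3.
For row 1, column 3: row 1 already has {1, 2, 4, 5, 6}; that leaves 3.
At (row 2, col 1): row 2 already has {2, 3, 4, 5, 6}, so the value is 1.
Cell (4,3): row 4 already has {1, 2, 3, 4, 5} → 6.

a = 1, z = 3, q = 3, b = 6, x = 2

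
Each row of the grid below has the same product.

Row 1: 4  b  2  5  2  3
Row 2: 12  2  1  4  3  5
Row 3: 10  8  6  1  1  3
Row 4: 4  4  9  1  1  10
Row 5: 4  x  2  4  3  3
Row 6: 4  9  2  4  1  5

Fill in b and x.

b = 6, x = 5

Rows 3 and 4 each multiply to 1440, so every row has product 1440.
Row 1: 4×2×5×2×3 = 240, so the missing entry is 1440 ÷ 240 = 6.
Row 5: 4×2×4×3×3 = 288, so the missing entry is 1440 ÷ 288 = 5.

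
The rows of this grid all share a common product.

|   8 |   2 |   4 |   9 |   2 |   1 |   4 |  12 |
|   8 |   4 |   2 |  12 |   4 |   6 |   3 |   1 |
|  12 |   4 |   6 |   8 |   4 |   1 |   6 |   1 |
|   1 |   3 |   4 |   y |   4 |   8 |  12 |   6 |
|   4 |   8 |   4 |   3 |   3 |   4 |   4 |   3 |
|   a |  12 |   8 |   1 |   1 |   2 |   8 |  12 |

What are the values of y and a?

y = 2, a = 3

Rows 1 and 2 each multiply to 55296, so every row has product 55296.
Row 4: 1×3×4×4×8×12×6 = 27648, so the missing entry is 55296 ÷ 27648 = 2.
Row 6: 12×8×1×1×2×8×12 = 18432, so the missing entry is 55296 ÷ 18432 = 3.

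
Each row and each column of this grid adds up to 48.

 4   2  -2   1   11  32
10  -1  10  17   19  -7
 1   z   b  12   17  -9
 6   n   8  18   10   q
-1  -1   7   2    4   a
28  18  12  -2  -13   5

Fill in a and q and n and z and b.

Row 5 has -1 − 1 + 7 + 2 + 4 = 11; the blank must be 48 − 11 = 37.
Column 3 has -2 + 10 + 8 + 7 + 12 = 35; the blank must be 48 − 35 = 13.
Row 3 has 1 + 13 + 12 + 17 − 9 = 34; the blank must be 48 − 34 = 14.
Column 2 has 2 − 1 + 14 − 1 + 18 = 32; the blank must be 48 − 32 = 16.
Row 4 has 6 + 16 + 8 + 18 + 10 = 58; the blank must be 48 − 58 = -10.

a = 37, q = -10, n = 16, z = 14, b = 13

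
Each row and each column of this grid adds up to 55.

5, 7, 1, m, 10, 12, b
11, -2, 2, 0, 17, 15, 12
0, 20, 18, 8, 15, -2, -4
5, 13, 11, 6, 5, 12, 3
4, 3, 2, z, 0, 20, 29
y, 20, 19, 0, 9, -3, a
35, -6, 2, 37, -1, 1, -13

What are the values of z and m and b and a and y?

The known cells in row 5 total 58, leaving 55 − 58 = -3 for the blank.
The known cells in column 4 total 48, leaving 55 − 48 = 7 for the blank.
The known cells in row 1 total 42, leaving 55 − 42 = 13 for the blank.
The known cells in column 1 total 60, leaving 55 − 60 = -5 for the blank.
The known cells in row 6 total 40, leaving 55 − 40 = 15 for the blank.

z = -3, m = 7, b = 13, a = 15, y = -5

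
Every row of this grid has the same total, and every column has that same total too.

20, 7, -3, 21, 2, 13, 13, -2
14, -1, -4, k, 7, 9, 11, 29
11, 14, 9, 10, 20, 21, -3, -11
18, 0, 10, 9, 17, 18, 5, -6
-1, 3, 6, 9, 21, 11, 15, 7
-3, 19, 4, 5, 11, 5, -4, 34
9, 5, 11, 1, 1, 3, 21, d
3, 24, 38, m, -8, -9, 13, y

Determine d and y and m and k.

d = 20, y = 0, m = 10, k = 6

Rows 1 and 3 both sum to 71, so that's the common total.
The known cells in row 7 total 51, leaving 71 − 51 = 20 for the blank.
The known cells in row 2 total 65, leaving 71 − 65 = 6 for the blank.
The known cells in column 8 total 71, leaving 71 − 71 = 0 for the blank.
The known cells in row 8 total 61, leaving 71 − 61 = 10 for the blank.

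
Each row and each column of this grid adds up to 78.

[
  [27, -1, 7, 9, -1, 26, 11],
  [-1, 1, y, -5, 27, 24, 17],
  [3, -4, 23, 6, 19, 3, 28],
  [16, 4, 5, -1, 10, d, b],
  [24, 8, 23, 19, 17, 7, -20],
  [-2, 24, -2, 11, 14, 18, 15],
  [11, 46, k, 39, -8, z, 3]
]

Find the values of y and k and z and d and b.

y = 15, k = 7, z = -20, d = 20, b = 24

Row 2 has -1 + 1 − 5 + 27 + 24 + 17 = 63; the blank must be 78 − 63 = 15.
Column 3 has 7 + 15 + 23 + 5 + 23 − 2 = 71; the blank must be 78 − 71 = 7.
Row 7 has 11 + 46 + 7 + 39 − 8 + 3 = 98; the blank must be 78 − 98 = -20.
Column 7 has 11 + 17 + 28 − 20 + 15 + 3 = 54; the blank must be 78 − 54 = 24.
Row 4 has 16 + 4 + 5 − 1 + 10 + 24 = 58; the blank must be 78 − 58 = 20.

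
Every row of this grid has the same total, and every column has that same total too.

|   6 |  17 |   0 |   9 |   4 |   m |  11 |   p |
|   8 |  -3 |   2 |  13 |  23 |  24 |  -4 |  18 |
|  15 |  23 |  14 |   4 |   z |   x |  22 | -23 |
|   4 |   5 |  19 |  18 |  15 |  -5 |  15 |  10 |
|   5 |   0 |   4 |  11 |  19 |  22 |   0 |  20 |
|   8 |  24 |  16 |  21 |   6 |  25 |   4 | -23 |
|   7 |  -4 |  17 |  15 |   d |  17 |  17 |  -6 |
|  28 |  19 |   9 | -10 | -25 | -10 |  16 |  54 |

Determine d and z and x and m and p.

Rows 2 and 4 both sum to 81, so that's the common total.
Column 8: 18 − 23 + 10 + 20 − 23 − 6 + 54 = 50, so its missing entry is 81 − 50 = 31.
Row 7: 7 − 4 + 17 + 15 + 17 + 17 − 6 = 63, so its missing entry is 81 − 63 = 18.
Column 5: 4 + 23 + 15 + 19 + 6 + 18 − 25 = 60, so its missing entry is 81 − 60 = 21.
Row 1: 6 + 17 + 0 + 9 + 4 + 11 + 31 = 78, so its missing entry is 81 − 78 = 3.
Row 3: 15 + 23 + 14 + 4 + 21 + 22 − 23 = 76, so its missing entry is 81 − 76 = 5.

d = 18, z = 21, x = 5, m = 3, p = 31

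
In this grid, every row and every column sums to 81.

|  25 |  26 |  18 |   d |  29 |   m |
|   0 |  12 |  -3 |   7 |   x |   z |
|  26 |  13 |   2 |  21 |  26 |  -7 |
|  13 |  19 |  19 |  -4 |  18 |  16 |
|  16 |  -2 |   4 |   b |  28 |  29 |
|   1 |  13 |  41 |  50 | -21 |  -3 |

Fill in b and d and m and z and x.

b = 6, d = 1, m = -18, z = 64, x = 1

Row 5: 16 − 2 + 4 + 28 + 29 = 75, so its missing entry is 81 − 75 = 6.
Column 4: 7 + 21 − 4 + 6 + 50 = 80, so its missing entry is 81 − 80 = 1.
Column 5: 29 + 26 + 18 + 28 − 21 = 80, so its missing entry is 81 − 80 = 1.
Row 2: 0 + 12 − 3 + 7 + 1 = 17, so its missing entry is 81 − 17 = 64.
Row 1: 25 + 26 + 18 + 1 + 29 = 99, so its missing entry is 81 − 99 = -18.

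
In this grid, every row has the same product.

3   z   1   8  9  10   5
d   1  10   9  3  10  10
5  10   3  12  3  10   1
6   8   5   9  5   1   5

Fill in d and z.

Rows 3 and 4 each multiply to 54000, so every row has product 54000.
Row 2: 1×10×9×3×10×10 = 27000, so the missing entry is 54000 ÷ 27000 = 2.
Row 1: 3×1×8×9×10×5 = 10800, so the missing entry is 54000 ÷ 10800 = 5.

d = 2, z = 5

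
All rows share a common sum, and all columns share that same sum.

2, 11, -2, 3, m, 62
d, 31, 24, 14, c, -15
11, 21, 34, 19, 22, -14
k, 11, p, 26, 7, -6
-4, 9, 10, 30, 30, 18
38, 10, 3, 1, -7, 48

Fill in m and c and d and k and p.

m = 17, c = 24, d = 15, k = 31, p = 24

Rows 3 and 5 both sum to 93, so that's the common total.
Row 1 has 2 + 11 − 2 + 3 + 62 = 76; the blank must be 93 − 76 = 17.
Column 5 has 17 + 22 + 7 + 30 − 7 = 69; the blank must be 93 − 69 = 24.
Row 2 has 31 + 24 + 14 + 24 − 15 = 78; the blank must be 93 − 78 = 15.
Column 1 has 2 + 15 + 11 − 4 + 38 = 62; the blank must be 93 − 62 = 31.
Row 4 has 31 + 11 + 26 + 7 − 6 = 69; the blank must be 93 − 69 = 24.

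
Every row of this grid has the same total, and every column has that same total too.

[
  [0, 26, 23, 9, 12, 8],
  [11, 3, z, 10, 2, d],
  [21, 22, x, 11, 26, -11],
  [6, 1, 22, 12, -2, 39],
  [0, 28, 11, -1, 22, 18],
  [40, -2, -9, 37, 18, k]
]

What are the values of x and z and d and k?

Rows 1 and 4 both sum to 78, so that's the common total.
The known cells in row 6 total 84, leaving 78 − 84 = -6 for the blank.
The known cells in column 6 total 48, leaving 78 − 48 = 30 for the blank.
The known cells in row 2 total 56, leaving 78 − 56 = 22 for the blank.
The known cells in row 3 total 69, leaving 78 − 69 = 9 for the blank.

x = 9, z = 22, d = 30, k = -6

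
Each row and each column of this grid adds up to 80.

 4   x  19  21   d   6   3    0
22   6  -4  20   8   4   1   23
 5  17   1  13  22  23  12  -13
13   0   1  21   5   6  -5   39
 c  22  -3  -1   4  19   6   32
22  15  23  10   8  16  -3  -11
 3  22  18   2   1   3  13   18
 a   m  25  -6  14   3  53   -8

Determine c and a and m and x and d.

The known cells in row 5 total 79, leaving 80 − 79 = 1 for the blank.
The known cells in column 5 total 62, leaving 80 − 62 = 18 for the blank.
The known cells in row 1 total 71, leaving 80 − 71 = 9 for the blank.
The known cells in column 2 total 91, leaving 80 − 91 = -11 for the blank.
The known cells in row 8 total 70, leaving 80 − 70 = 10 for the blank.

c = 1, a = 10, m = -11, x = 9, d = 18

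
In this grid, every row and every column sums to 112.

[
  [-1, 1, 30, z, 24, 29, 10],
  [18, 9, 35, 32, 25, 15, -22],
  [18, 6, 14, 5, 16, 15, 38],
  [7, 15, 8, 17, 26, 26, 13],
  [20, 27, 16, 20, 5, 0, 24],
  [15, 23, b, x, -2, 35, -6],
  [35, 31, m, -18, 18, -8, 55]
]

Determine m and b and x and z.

m = -1, b = 10, x = 37, z = 19

The known cells in row 7 total 113, leaving 112 − 113 = -1 for the blank.
The known cells in row 1 total 93, leaving 112 − 93 = 19 for the blank.
The known cells in column 4 total 75, leaving 112 − 75 = 37 for the blank.
The known cells in row 6 total 102, leaving 112 − 102 = 10 for the blank.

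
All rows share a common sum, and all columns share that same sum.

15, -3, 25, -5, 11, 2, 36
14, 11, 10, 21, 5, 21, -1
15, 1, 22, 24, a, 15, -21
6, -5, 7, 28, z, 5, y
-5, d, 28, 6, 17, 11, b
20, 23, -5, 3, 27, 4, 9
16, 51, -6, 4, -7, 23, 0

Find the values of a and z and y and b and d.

a = 25, z = 3, y = 37, b = 21, d = 3

Rows 1 and 2 both sum to 81, so that's the common total.
The known cells in row 3 total 56, leaving 81 − 56 = 25 for the blank.
The known cells in column 5 total 78, leaving 81 − 78 = 3 for the blank.
The known cells in row 4 total 44, leaving 81 − 44 = 37 for the blank.
The known cells in column 7 total 60, leaving 81 − 60 = 21 for the blank.
The known cells in row 5 total 78, leaving 81 − 78 = 3 for the blank.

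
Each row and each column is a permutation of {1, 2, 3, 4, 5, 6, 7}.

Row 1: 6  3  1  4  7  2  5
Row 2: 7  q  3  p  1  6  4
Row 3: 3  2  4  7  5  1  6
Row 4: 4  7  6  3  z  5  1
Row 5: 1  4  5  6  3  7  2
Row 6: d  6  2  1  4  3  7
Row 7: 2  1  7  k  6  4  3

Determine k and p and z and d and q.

k = 5, p = 2, z = 2, d = 5, q = 5

For row 4, column 5: row 4 already has {1, 3, 4, 5, 6, 7}; that leaves 2.
Cell (2,2): column 2 already has {1, 2, 3, 4, 6, 7} → 5.
For row 6, column 1: row 6 already has {1, 2, 3, 4, 6, 7}; that leaves 5.
Cell (7,4): row 7 already has {1, 2, 3, 4, 6, 7} → 5.
For row 2, column 4: row 2 already has {1, 3, 4, 5, 6, 7}; that leaves 2.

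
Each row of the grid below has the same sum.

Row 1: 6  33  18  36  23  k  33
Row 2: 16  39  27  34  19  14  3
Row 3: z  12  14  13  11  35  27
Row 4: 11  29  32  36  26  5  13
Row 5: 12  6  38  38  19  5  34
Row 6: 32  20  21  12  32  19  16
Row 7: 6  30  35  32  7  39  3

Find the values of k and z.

k = 3, z = 40

Rows 2 and 5 both add up to 152, so every row sums to 152.
Row 1: 6 + 33 + 18 + 36 + 23 + 33 = 149, so the missing entry is 152 − 149 = 3.
Row 3: 12 + 14 + 13 + 11 + 35 + 27 = 112, so the missing entry is 152 − 112 = 40.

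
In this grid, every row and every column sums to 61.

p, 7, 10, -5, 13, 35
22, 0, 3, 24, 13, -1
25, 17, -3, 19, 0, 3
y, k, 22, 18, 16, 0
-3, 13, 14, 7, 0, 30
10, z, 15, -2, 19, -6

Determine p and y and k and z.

p = 1, y = 6, k = -1, z = 25

The known cells in row 6 total 36, leaving 61 − 36 = 25 for the blank.
The known cells in column 2 total 62, leaving 61 − 62 = -1 for the blank.
The known cells in row 4 total 55, leaving 61 − 55 = 6 for the blank.
The known cells in row 1 total 60, leaving 61 − 60 = 1 for the blank.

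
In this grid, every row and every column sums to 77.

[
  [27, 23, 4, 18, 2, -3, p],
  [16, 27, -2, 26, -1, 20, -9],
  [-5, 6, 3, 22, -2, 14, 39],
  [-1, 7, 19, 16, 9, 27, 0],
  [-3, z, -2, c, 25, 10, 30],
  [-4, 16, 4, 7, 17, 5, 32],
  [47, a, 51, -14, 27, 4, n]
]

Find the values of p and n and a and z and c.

Column 4 has 18 + 26 + 22 + 16 + 7 − 14 = 75; the blank must be 77 − 75 = 2.
Row 1 has 27 + 23 + 4 + 18 + 2 − 3 = 71; the blank must be 77 − 71 = 6.
Column 7 has 6 − 9 + 39 + 0 + 30 + 32 = 98; the blank must be 77 − 98 = -21.
Row 7 has 47 + 51 − 14 + 27 + 4 − 21 = 94; the blank must be 77 − 94 = -17.
Row 5 has -3 − 2 + 2 + 25 + 10 + 30 = 62; the blank must be 77 − 62 = 15.

p = 6, n = -21, a = -17, z = 15, c = 2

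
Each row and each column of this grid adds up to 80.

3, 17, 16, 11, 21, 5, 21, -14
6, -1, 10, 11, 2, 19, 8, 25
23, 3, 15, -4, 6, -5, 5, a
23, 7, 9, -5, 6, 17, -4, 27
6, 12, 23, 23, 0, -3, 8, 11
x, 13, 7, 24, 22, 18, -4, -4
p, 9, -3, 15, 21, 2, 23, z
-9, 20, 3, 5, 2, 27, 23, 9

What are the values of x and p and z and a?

The known cells in row 6 total 76, leaving 80 − 76 = 4 for the blank.
The known cells in row 3 total 43, leaving 80 − 43 = 37 for the blank.
The known cells in column 8 total 91, leaving 80 − 91 = -11 for the blank.
The known cells in row 7 total 56, leaving 80 − 56 = 24 for the blank.

x = 4, p = 24, z = -11, a = 37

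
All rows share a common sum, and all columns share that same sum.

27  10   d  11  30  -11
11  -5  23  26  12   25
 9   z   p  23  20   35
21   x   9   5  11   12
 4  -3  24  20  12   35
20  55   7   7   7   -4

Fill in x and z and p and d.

x = 34, z = 1, p = 4, d = 25

Rows 2 and 5 both sum to 92, so that's the common total.
The known cells in row 4 total 58, leaving 92 − 58 = 34 for the blank.
The known cells in row 1 total 67, leaving 92 − 67 = 25 for the blank.
The known cells in column 2 total 91, leaving 92 − 91 = 1 for the blank.
The known cells in row 3 total 88, leaving 92 − 88 = 4 for the blank.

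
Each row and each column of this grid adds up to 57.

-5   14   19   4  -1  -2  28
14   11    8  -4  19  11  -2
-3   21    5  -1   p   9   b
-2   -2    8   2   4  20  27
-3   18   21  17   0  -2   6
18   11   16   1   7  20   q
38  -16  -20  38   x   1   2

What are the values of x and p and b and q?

x = 14, p = 14, b = 12, q = -16

Row 6 has 18 + 11 + 16 + 1 + 7 + 20 = 73; the blank must be 57 − 73 = -16.
Column 7 has 28 − 2 + 27 + 6 − 16 + 2 = 45; the blank must be 57 − 45 = 12.
Row 3 has -3 + 21 + 5 − 1 + 9 + 12 = 43; the blank must be 57 − 43 = 14.
Row 7 has 38 − 16 − 20 + 38 + 1 + 2 = 43; the blank must be 57 − 43 = 14.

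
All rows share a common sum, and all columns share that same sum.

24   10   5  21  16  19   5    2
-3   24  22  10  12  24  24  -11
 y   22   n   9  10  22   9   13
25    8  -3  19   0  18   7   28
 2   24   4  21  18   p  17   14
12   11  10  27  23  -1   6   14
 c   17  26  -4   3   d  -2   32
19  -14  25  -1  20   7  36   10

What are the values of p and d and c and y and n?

Rows 1 and 2 both sum to 102, so that's the common total.
Row 5 has 2 + 24 + 4 + 21 + 18 + 17 + 14 = 100; the blank must be 102 − 100 = 2.
Column 6 has 19 + 24 + 22 + 18 + 2 − 1 + 7 = 91; the blank must be 102 − 91 = 11.
Row 7 has 17 + 26 − 4 + 3 + 11 − 2 + 32 = 83; the blank must be 102 − 83 = 19.
Column 1 has 24 − 3 + 25 + 2 + 12 + 19 + 19 = 98; the blank must be 102 − 98 = 4.
Row 3 has 4 + 22 + 9 + 10 + 22 + 9 + 13 = 89; the blank must be 102 − 89 = 13.

p = 2, d = 11, c = 19, y = 4, n = 13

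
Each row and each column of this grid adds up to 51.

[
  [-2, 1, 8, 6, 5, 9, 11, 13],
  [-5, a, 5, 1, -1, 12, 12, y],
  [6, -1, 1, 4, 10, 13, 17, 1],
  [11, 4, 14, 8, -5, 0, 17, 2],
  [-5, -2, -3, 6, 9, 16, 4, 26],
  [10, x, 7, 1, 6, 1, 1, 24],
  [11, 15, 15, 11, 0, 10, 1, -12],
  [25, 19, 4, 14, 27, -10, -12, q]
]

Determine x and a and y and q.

Row 6 has 10 + 7 + 1 + 6 + 1 + 1 + 24 = 50; the blank must be 51 − 50 = 1.
Column 2 has 1 − 1 + 4 − 2 + 1 + 15 + 19 = 37; the blank must be 51 − 37 = 14.
Row 2 has -5 + 14 + 5 + 1 − 1 + 12 + 12 = 38; the blank must be 51 − 38 = 13.
Row 8 has 25 + 19 + 4 + 14 + 27 − 10 − 12 = 67; the blank must be 51 − 67 = -16.

x = 1, a = 14, y = 13, q = -16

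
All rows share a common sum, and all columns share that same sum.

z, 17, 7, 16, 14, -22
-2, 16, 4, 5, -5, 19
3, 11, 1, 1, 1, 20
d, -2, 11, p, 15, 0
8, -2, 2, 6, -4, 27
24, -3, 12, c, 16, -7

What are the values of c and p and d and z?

c = -5, p = 14, d = -1, z = 5

Rows 2 and 3 both sum to 37, so that's the common total.
The known cells in row 6 total 42, leaving 37 − 42 = -5 for the blank.
The known cells in column 4 total 23, leaving 37 − 23 = 14 for the blank.
The known cells in row 1 total 32, leaving 37 − 32 = 5 for the blank.
The known cells in row 4 total 38, leaving 37 − 38 = -1 for the blank.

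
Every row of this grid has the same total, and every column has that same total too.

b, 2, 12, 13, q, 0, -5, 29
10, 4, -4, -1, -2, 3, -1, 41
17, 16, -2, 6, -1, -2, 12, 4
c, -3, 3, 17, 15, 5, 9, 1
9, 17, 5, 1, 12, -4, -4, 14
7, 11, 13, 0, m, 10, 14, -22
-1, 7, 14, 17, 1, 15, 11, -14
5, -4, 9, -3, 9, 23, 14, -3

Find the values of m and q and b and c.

m = 17, q = -1, b = 0, c = 3

Rows 2 and 3 both sum to 50, so that's the common total.
Row 6 has 7 + 11 + 13 + 0 + 10 + 14 − 22 = 33; the blank must be 50 − 33 = 17.
Column 5 has -2 − 1 + 15 + 12 + 17 + 1 + 9 = 51; the blank must be 50 − 51 = -1.
Row 4 has -3 + 3 + 17 + 15 + 5 + 9 + 1 = 47; the blank must be 50 − 47 = 3.
Row 1 has 2 + 12 + 13 − 1 + 0 − 5 + 29 = 50; the blank must be 50 − 50 = 0.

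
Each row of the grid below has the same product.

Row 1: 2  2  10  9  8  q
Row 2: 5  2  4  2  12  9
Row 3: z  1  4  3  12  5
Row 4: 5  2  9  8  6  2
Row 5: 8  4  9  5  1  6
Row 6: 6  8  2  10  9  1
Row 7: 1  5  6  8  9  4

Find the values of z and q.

Rows 4 and 6 each multiply to 8640, so every row has product 8640.
Row 3: 1×4×3×12×5 = 720, so the missing entry is 8640 ÷ 720 = 12.
Row 1: 2×2×10×9×8 = 2880, so the missing entry is 8640 ÷ 2880 = 3.

z = 12, q = 3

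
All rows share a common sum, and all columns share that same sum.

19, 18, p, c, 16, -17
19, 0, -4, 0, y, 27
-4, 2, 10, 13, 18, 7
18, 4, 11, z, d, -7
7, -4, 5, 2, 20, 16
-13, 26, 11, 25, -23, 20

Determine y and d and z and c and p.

Rows 3 and 5 both sum to 46, so that's the common total.
The known cells in row 2 total 42, leaving 46 − 42 = 4 for the blank.
The known cells in column 5 total 35, leaving 46 − 35 = 11 for the blank.
The known cells in column 3 total 33, leaving 46 − 33 = 13 for the blank.
The known cells in row 1 total 49, leaving 46 − 49 = -3 for the blank.
The known cells in row 4 total 37, leaving 46 − 37 = 9 for the blank.

y = 4, d = 11, z = 9, c = -3, p = 13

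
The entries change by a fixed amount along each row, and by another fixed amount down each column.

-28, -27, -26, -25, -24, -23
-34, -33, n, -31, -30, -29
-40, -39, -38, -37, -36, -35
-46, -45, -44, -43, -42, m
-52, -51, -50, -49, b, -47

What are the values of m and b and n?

Along each row the entries change by 1 per step; down each column they change by -6.
Row 4: from -46 at column 1, stepping by 1 to column 6 gives -41.
Row 5: from -52 at column 1, stepping by 1 to column 5 gives -48.
Row 2: from -34 at column 1, stepping by 1 to column 3 gives -32.

m = -41, b = -48, n = -32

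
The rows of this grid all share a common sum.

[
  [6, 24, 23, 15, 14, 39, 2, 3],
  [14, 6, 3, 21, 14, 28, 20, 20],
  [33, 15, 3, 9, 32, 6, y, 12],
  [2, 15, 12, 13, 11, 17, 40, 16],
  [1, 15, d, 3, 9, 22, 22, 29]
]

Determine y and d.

Rows 1 and 2 both add up to 126, so every row sums to 126.
Row 3: 33 + 15 + 3 + 9 + 32 + 6 + 12 = 110, so the missing entry is 126 − 110 = 16.
Row 5: 1 + 15 + 3 + 9 + 22 + 22 + 29 = 101, so the missing entry is 126 − 101 = 25.

y = 16, d = 25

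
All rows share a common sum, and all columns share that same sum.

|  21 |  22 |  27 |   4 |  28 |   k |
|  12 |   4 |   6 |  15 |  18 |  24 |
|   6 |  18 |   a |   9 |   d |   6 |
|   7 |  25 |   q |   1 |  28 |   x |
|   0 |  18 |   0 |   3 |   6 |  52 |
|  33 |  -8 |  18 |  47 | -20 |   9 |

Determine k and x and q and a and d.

Rows 2 and 5 both sum to 79, so that's the common total.
The known cells in column 5 total 60, leaving 79 − 60 = 19 for the blank.
The known cells in row 1 total 102, leaving 79 − 102 = -23 for the blank.
The known cells in row 3 total 58, leaving 79 − 58 = 21 for the blank.
The known cells in column 3 total 72, leaving 79 − 72 = 7 for the blank.
The known cells in row 4 total 68, leaving 79 − 68 = 11 for the blank.

k = -23, x = 11, q = 7, a = 21, d = 19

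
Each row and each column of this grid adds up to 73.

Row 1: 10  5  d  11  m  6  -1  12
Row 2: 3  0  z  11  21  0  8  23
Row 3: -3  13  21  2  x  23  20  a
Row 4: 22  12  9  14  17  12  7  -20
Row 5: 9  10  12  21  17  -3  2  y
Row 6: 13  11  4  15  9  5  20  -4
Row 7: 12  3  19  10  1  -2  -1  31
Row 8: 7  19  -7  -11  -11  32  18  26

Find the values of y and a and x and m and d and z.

y = 5, a = 0, x = -3, m = 22, d = 8, z = 7

Row 2 has 3 + 0 + 11 + 21 + 0 + 8 + 23 = 66; the blank must be 73 − 66 = 7.
Column 3 has 7 + 21 + 9 + 12 + 4 + 19 − 7 = 65; the blank must be 73 − 65 = 8.
Row 1 has 10 + 5 + 8 + 11 + 6 − 1 + 12 = 51; the blank must be 73 − 51 = 22.
Column 5 has 22 + 21 + 17 + 17 + 9 + 1 − 11 = 76; the blank must be 73 − 76 = -3.
Row 3 has -3 + 13 + 21 + 2 − 3 + 23 + 20 = 73; the blank must be 73 − 73 = 0.
Row 5 has 9 + 10 + 12 + 21 + 17 − 3 + 2 = 68; the blank must be 73 − 68 = 5.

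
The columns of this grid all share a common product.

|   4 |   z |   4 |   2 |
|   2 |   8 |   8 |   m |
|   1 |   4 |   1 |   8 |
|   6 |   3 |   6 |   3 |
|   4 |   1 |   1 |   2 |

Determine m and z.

m = 2, z = 2

Columns 1 and 3 each multiply to 192, so every column has product 192.
Column 4: 2×8×3×2 = 96, so the missing entry is 192 ÷ 96 = 2.
Column 2: 8×4×3×1 = 96, so the missing entry is 192 ÷ 96 = 2.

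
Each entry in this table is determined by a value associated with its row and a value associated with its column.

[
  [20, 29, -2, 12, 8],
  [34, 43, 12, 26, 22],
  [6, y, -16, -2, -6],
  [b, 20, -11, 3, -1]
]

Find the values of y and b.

The difference between any two rows is the same in every column — this is an addition table with the headers hidden.
Row 3 minus row 1 is -6 − 8 = -14, so its entry in column 2 is 29 + (-14) = 15.
Row 4 minus row 1 is -1 − 8 = -9, so its entry in column 1 is 20 + (-9) = 11.

y = 15, b = 11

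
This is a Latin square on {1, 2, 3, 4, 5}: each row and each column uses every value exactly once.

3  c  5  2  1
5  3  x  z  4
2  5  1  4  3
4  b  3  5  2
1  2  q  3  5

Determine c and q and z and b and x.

c = 4, q = 4, z = 1, b = 1, x = 2

At (row 1, col 2): row 1 already has {1, 2, 3, 5}, so the value is 4.
Cell (4,2): row 4 already has {2, 3, 4, 5} → 1.
Cell (5,3): row 5 already has {1, 2, 3, 5} → 4.
Cell (2,3): column 3 already has {1, 3, 4, 5} → 2.
For row 2, column 4: row 2 already has {2, 3, 4, 5}; that leaves 1.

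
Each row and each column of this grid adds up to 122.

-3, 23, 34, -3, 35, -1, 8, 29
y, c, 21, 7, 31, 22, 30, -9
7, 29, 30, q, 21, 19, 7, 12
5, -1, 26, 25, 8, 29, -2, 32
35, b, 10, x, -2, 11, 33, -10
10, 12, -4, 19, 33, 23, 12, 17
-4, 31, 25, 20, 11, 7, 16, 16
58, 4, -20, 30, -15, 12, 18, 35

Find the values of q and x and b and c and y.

q = -3, x = 27, b = 18, c = 6, y = 14

The known cells in row 3 total 125, leaving 122 − 125 = -3 for the blank.
The known cells in column 4 total 95, leaving 122 − 95 = 27 for the blank.
The known cells in column 1 total 108, leaving 122 − 108 = 14 for the blank.
The known cells in row 2 total 116, leaving 122 − 116 = 6 for the blank.
The known cells in row 5 total 104, leaving 122 − 104 = 18 for the blank.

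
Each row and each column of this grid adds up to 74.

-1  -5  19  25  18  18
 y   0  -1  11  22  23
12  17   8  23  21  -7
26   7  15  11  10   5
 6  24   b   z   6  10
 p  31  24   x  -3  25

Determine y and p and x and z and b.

y = 19, p = 12, x = -15, z = 19, b = 9

The known cells in column 3 total 65, leaving 74 − 65 = 9 for the blank.
The known cells in row 5 total 55, leaving 74 − 55 = 19 for the blank.
The known cells in column 4 total 89, leaving 74 − 89 = -15 for the blank.
The known cells in row 6 total 62, leaving 74 − 62 = 12 for the blank.
The known cells in row 2 total 55, leaving 74 − 55 = 19 for the blank.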